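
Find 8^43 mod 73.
By repeated squaring mod 73: 8^{1}≡8, 8^{2}≡64, 8^{4}≡8, 8^{8}≡64, 8^{16}≡8, 8^{32}≡64. Then 8^{43} = 8^{32+8+2+1} ≡ 64 × 64 × 64 × 8 ≡ 8 mod 73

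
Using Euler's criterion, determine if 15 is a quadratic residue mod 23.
By Euler's criterion: 15^{11} ≡ 22 (mod 23). Since this equals -1 (≡ 22), 15 is not a QR.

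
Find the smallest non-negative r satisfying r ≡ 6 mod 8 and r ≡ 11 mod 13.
M = 8 × 13 = 104. M₁ = 13, y₁ ≡ 5 mod 8. M₂ = 8, y₂ ≡ 5 mod 13. r = 6×13×5 + 11×8×5 ≡ 102 mod 104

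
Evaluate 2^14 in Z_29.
By repeated squaring (mod 29): 2^{1}≡2, 2^{2}≡4, 2^{4}≡16, 2^{8}≡24. Then 2^{14} = 2^{8+4+2} ≡ 24 × 16 × 4 ≡ 28 (mod 29)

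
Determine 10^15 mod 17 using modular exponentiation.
By repeated squaring mod 17: 10^{1}≡10, 10^{2}≡15, 10^{4}≡4, 10^{8}≡16. Then 10^{15} = 10^{8+4+2+1} ≡ 16 × 4 × 15 × 10 ≡ 12 mod 17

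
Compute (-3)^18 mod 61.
By repeated squaring mod 61: (-3)^{1}≡58, (-3)^{2}≡9, (-3)^{4}≡20, (-3)^{8}≡34, (-3)^{16}≡58. Then (-3)^{18} = (-3)^{16+2} ≡ 58 × 9 ≡ 34 mod 61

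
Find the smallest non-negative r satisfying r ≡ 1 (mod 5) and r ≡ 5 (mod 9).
M = 5 × 9 = 45. M₁ = 9, y₁ ≡ 4 (mod 5). M₂ = 5, y₂ ≡ 2 (mod 9). r = 1×9×4 + 5×5×2 ≡ 41 (mod 45)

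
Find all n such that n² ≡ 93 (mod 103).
The square roots of 93 mod 103 are 14 and 89. Verify: 14² = 196 ≡ 93 (mod 103)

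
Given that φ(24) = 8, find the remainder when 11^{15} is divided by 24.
By Euler: 11^{8} ≡ 1 (mod 24) since gcd(11, 24) = 1. 15 = 1×8 + 7. So 11^{15} ≡ 11^{7} ≡ 11 (mod 24)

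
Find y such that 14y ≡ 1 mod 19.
Since 19 is prime, by Fermat 14^(-1) ≡ 14^{17} ≡ 15 mod 19. Verify: 14 × 15 = 210 ≡ 1 mod 19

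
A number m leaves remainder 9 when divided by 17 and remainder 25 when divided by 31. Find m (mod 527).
M = 17 × 31 = 527. M₁ = 31, y₁ ≡ 11 (mod 17). M₂ = 17, y₂ ≡ 11 (mod 31). m = 9×31×11 + 25×17×11 ≡ 366 (mod 527)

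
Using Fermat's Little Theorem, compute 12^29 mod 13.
By Fermat: 12^{12} ≡ 1 mod 13. 29 = 2×12 + 5. So 12^{29} ≡ 12^{5} ≡ 12 mod 13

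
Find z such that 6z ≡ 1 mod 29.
Since 29 is prime, by Fermat 6^(-1) ≡ 6^{27} ≡ 5 mod 29. Verify: 6 × 5 = 30 ≡ 1 mod 29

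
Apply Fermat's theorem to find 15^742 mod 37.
By Fermat: 15^{36} ≡ 1 mod 37. 742 ≡ 22 mod 36. So 15^{742} ≡ 15^{22} ≡ 28 mod 37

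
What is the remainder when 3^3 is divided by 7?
3^{3} = 27 ≡ 6 (mod 7)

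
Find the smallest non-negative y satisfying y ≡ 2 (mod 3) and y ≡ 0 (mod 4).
M = 3 × 4 = 12. M₁ = 4, y₁ ≡ 1 (mod 3). M₂ = 3, y₂ ≡ 3 (mod 4). y = 2×4×1 + 0×3×3 ≡ 8 (mod 12)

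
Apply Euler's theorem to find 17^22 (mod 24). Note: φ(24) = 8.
By Euler: 17^{8} ≡ 1 (mod 24) since gcd(17, 24) = 1. 22 = 2×8 + 6. So 17^{22} ≡ 17^{6} ≡ 1 (mod 24)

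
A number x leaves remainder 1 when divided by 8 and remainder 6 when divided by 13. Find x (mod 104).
M = 8 × 13 = 104. M₁ = 13, y₁ ≡ 5 (mod 8). M₂ = 8, y₂ ≡ 5 (mod 13). x = 1×13×5 + 6×8×5 ≡ 97 (mod 104)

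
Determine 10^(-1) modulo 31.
Since 31 is prime, by Fermat 10^(-1) ≡ 10^{29} ≡ 28 (mod 31). Verify: 10 × 28 = 280 ≡ 1 (mod 31)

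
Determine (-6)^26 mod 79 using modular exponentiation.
By repeated squaring (mod 79): (-6)^{1}≡73, (-6)^{2}≡36, (-6)^{4}≡32, (-6)^{8}≡76, (-6)^{16}≡9. Then (-6)^{26} = (-6)^{16+8+2} ≡ 9 × 76 × 36 ≡ 55 (mod 79)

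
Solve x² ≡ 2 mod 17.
The square roots of 2 mod 17 are 6 and 11. Verify: 6² = 36 ≡ 2 mod 17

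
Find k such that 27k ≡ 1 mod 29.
Since 29 is prime, by Fermat 27^(-1) ≡ 27^{27} ≡ 14 mod 29. Verify: 27 × 14 = 378 ≡ 1 mod 29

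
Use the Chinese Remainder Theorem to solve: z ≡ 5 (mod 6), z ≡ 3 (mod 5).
M = 6 × 5 = 30. M₁ = 5, y₁ ≡ 5 (mod 6). M₂ = 6, y₂ ≡ 1 (mod 5). z = 5×5×5 + 3×6×1 ≡ 23 (mod 30)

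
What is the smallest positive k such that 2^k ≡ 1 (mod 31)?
Powers of 2 mod 31: 2^1≡2, 2^2≡4, 2^3≡8, 2^4≡16, 2^5≡1. ord_31(2) = 5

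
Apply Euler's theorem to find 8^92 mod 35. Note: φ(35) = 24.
By Euler: 8^{24} ≡ 1 mod 35 since gcd(8, 35) = 1. 92 = 3×24 + 20. So 8^{92} ≡ 8^{20} ≡ 1 mod 35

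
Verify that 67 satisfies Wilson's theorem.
(66)! mod 67 = 66. Since this equals -1 (mod 67), Wilson confirms 67 is prime.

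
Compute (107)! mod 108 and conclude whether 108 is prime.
(107)! mod 108 = 0. Since 0 ≢ -1 (mod 108), 108 is not prime.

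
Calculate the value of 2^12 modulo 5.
Using Fermat: 2^{4} ≡ 1 mod 5. 12 ≡ 0 mod 4. So 2^{12} ≡ 2^{0} ≡ 1 mod 5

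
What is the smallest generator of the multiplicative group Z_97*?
g = 5. For each prime q|96: 5^{48}≡96, 5^{32}≡35, none ≡ 1, so ord_97(5) = 96 and 5 is a primitive root.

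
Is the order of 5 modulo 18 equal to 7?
Powers of 5 mod 18: 5^1≡5, 5^2≡7, 5^3≡17, 5^4≡13, 5^5≡11, 5^6≡1. Already 5^6≡1, so the order is 6 < 7. No, the actual order is 6.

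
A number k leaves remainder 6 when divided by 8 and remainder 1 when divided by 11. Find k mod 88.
M = 8 × 11 = 88. M₁ = 11, y₁ ≡ 3 mod 8. M₂ = 8, y₂ ≡ 7 mod 11. k = 6×11×3 + 1×8×7 ≡ 78 mod 88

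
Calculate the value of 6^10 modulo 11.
Using Fermat: 6^{10} ≡ 1 mod 11. 10 ≡ 0 mod 10. So 6^{10} ≡ 6^{0} ≡ 1 mod 11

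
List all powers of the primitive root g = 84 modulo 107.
84^1, 84^2, ..., 84^{106} mod 107: [84, 101, 31, 36, 28, 105, 46, 12, 45, 35, 51, 4, 15, 83, 17, 37, 5, 99, 77, 48, 73, 33, 97, 16, 60, 11, 68, 41, 20, 75, 94, 85, 78, 25, 67, 64, 26, 44, 58, 57, 80, 86, 55, 19, 98, 100, 54, 42, 104, 69, 18, 14, 106, 23, 6, 76, 71, 79, 2, 61, 95, 62, 72, 56, 103, 92, 24, 90, 70, 102, 8, 30, 59, 34, 74, 10, 91, 47, 96, 39, 66, 87, 32, 13, 22, 29, 82, 40, 43, 81, 63, 49, 50, 27, 21, 52, 88, 9, 7, 53, 65, 3, 38, 89, 93, 1]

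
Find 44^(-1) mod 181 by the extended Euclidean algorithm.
Extended GCD: 44(-37) + 181(9) = 1. So 44^(-1) ≡ -37 ≡ 144 mod 181. Verify: 44 × 144 = 6336 ≡ 1 mod 181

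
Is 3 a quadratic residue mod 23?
By Euler's criterion: 3^{11} ≡ 1 (mod 23). Since this equals 1, 3 is a QR.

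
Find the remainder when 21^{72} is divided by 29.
By Fermat: 21^{28} ≡ 1 (mod 29). 72 = 2×28 + 16. So 21^{72} ≡ 21^{16} ≡ 23 (mod 29)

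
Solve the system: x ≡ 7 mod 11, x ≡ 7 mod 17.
M = 11 × 17 = 187. M₁ = 17, y₁ ≡ 2 mod 11. M₂ = 11, y₂ ≡ 14 mod 17. x = 7×17×2 + 7×11×14 ≡ 7 mod 187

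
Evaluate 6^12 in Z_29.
By repeated squaring (mod 29): 6^{1}≡6, 6^{2}≡7, 6^{4}≡20, 6^{8}≡23. Then 6^{12} = 6^{8+4} ≡ 23 × 20 ≡ 25 (mod 29)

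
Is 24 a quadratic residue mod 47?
By Euler's criterion: 24^{23} ≡ 1 mod 47. Since this equals 1, 24 is a QR.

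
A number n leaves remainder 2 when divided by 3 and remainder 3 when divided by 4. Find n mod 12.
M = 3 × 4 = 12. M₁ = 4, y₁ ≡ 1 mod 3. M₂ = 3, y₂ ≡ 3 mod 4. n = 2×4×1 + 3×3×3 ≡ 11 mod 12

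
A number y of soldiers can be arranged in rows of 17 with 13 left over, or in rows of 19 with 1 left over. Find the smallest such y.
M = 17 × 19 = 323. M₁ = 19, y₁ ≡ 9 (mod 17). M₂ = 17, y₂ ≡ 9 (mod 19). y = 13×19×9 + 1×17×9 ≡ 115 (mod 323)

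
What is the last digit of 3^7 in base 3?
By repeated squaring (mod 3): 3^{1}≡0, 3^{2}≡0, 3^{4}≡0. Then 3^{7} = 3^{4+2+1} ≡ 0 × 0 × 0 ≡ 0 (mod 3)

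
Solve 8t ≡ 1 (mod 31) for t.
Since 31 is prime, by Fermat 8^(-1) ≡ 8^{29} ≡ 4 (mod 31). Verify: 8 × 4 = 32 ≡ 1 (mod 31)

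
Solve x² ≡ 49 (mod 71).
The square roots of 49 mod 71 are 64 and 7. Verify: 64² = 4096 ≡ 49 (mod 71)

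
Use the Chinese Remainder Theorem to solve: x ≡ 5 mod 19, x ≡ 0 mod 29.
M = 19 × 29 = 551. M₁ = 29, y₁ ≡ 2 mod 19. M₂ = 19, y₂ ≡ 26 mod 29. x = 5×29×2 + 0×19×26 ≡ 290 mod 551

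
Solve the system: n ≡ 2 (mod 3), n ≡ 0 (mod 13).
M = 3 × 13 = 39. M₁ = 13, y₁ ≡ 1 (mod 3). M₂ = 3, y₂ ≡ 9 (mod 13). n = 2×13×1 + 0×3×9 ≡ 26 (mod 39)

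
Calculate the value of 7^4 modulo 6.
7^{4} = 2401 ≡ 1 (mod 6)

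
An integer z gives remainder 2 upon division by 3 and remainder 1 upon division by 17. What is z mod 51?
M = 3 × 17 = 51. M₁ = 17, y₁ ≡ 2 mod 3. M₂ = 3, y₂ ≡ 6 mod 17. z = 2×17×2 + 1×3×6 ≡ 35 mod 51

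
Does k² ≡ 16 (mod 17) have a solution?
By Euler's criterion: 16^{8} ≡ 1 (mod 17). Since this equals 1, 16 is a QR.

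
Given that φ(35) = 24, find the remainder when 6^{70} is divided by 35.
By Euler: 6^{24} ≡ 1 mod 35 since gcd(6, 35) = 1. 70 = 2×24 + 22. So 6^{70} ≡ 6^{22} ≡ 1 mod 35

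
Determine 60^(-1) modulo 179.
Since 179 is prime, by Fermat 60^(-1) ≡ 60^{177} ≡ 3 mod 179. Verify: 60 × 3 = 180 ≡ 1 mod 179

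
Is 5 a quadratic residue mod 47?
By Euler's criterion: 5^{23} ≡ 46 (mod 47). Since this equals -1 (≡ 46), 5 is not a QR.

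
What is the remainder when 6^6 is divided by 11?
By repeated squaring (mod 11): 6^{1}≡6, 6^{2}≡3, 6^{4}≡9. Then 6^{6} = 6^{4+2} ≡ 9 × 3 ≡ 5 (mod 11)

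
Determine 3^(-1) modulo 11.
Since 11 is prime, by Fermat 3^(-1) ≡ 3^{9} ≡ 4 mod 11. Verify: 3 × 4 = 12 ≡ 1 mod 11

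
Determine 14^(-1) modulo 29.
Since 29 is prime, by Fermat 14^(-1) ≡ 14^{27} ≡ 27 (mod 29). Verify: 14 × 27 = 378 ≡ 1 (mod 29)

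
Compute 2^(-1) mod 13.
Since 13 is prime, by Fermat 2^(-1) ≡ 2^{11} ≡ 7 mod 13. Verify: 2 × 7 = 14 ≡ 1 mod 13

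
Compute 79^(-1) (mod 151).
Since 151 is prime, by Fermat 79^(-1) ≡ 79^{149} ≡ 65 (mod 151). Verify: 79 × 65 = 5135 ≡ 1 (mod 151)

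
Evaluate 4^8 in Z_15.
By repeated squaring (mod 15): 4^{1}≡4, 4^{2}≡1, 4^{4}≡1, 4^{8}≡1. So 4^{8} ≡ 1 (mod 15)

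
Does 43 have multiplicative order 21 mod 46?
Powers of 43 mod 46: 43^1≡43, 43^2≡9, 43^3≡19, 43^4≡35, 43^5≡33, 43^6≡39, 43^7≡21, 43^8≡29, 43^9≡5, 43^10≡31, 43^11≡45, 43^12≡3, 43^13≡37, 43^14≡27, 43^15≡11, 43^16≡13, 43^17≡7, 43^18≡25, 43^19≡17, 43^20≡41, 43^21≡15, 43^22≡1. 43^21≡15≢1, so ord ≠ 21. No, the actual order is 22.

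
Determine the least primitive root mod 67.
g = 2. Powers: [2, 4, 8, 16, 32, 64, 61, ...] generates all 66 non-zero residues.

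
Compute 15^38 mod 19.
Using Fermat: 15^{18} ≡ 1 (mod 19). 38 ≡ 2 (mod 18). So 15^{38} ≡ 15^{2} ≡ 16 (mod 19)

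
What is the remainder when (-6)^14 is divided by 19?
By repeated squaring mod 19: (-6)^{1}≡13, (-6)^{2}≡17, (-6)^{4}≡4, (-6)^{8}≡16. Then (-6)^{14} = (-6)^{8+4+2} ≡ 16 × 4 × 17 ≡ 5 mod 19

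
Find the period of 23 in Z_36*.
Powers of 23 mod 36: 23^1≡23, 23^2≡25, 23^3≡35, 23^4≡13, 23^5≡11, 23^6≡1. So the order of 23 is 6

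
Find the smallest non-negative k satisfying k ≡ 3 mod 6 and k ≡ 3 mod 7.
M = 6 × 7 = 42. M₁ = 7, y₁ ≡ 1 mod 6. M₂ = 6, y₂ ≡ 6 mod 7. k = 3×7×1 + 3×6×6 ≡ 3 mod 42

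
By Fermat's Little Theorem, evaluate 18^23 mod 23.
By Fermat: 18^{22} ≡ 1 (mod 23). So 18^{23} = 18^{22} · 18^{1} ≡ 18^{1} ≡ 18 (mod 23)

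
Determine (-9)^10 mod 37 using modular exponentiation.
By repeated squaring mod 37: (-9)^{1}≡28, (-9)^{2}≡7, (-9)^{4}≡12, (-9)^{8}≡33. Then (-9)^{10} = (-9)^{8+2} ≡ 33 × 7 ≡ 9 mod 37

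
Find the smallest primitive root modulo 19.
g = 2. Powers: [2, 4, 8, 16, 13, 7, 14, 9, 18, 17, ...] generates all 18 non-zero residues.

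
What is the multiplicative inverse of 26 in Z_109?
Since 109 is prime, by Fermat 26^(-1) ≡ 26^{107} ≡ 21 mod 109. Verify: 26 × 21 = 546 ≡ 1 mod 109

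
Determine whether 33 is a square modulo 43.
By Euler's criterion: 33^{21} ≡ 42 mod 43. Since this equals -1 (≡ 42), 33 is not a QR.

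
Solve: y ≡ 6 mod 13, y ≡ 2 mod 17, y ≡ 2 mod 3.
M = 13 × 17 × 3 = 663. M₁ = 51, y₁ ≡ 12 mod 13. M₂ = 39, y₂ ≡ 7 mod 17. M₃ = 221, y₃ ≡ 2 mod 3. y = 6×51×12 + 2×39×7 + 2×221×2 ≡ 461 mod 663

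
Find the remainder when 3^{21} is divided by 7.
By Fermat: 3^{6} ≡ 1 (mod 7). 21 = 3×6 + 3. So 3^{21} ≡ 3^{3} ≡ 6 (mod 7)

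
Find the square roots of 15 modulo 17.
The square roots of 15 mod 17 are 7 and 10. Verify: 7² = 49 ≡ 15 (mod 17)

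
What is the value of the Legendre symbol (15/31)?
(15/31) = 15^{15} mod 31 = -1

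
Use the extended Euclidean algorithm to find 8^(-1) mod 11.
Extended GCD: 8(-4) + 11(3) = 1. So 8^(-1) ≡ -4 ≡ 7 (mod 11). Verify: 8 × 7 = 56 ≡ 1 (mod 11)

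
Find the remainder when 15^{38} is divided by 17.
By Fermat: 15^{16} ≡ 1 mod 17. 38 = 2×16 + 6. So 15^{38} ≡ 15^{6} ≡ 13 mod 17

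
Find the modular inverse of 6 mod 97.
Since 97 is prime, by Fermat 6^(-1) ≡ 6^{95} ≡ 81 (mod 97). Verify: 6 × 81 = 486 ≡ 1 (mod 97)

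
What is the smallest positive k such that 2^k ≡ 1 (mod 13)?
Powers of 2 mod 13: 2^1≡2, 2^2≡4, 2^3≡8, 2^4≡3, 2^5≡6, 2^6≡12, 2^7≡11, 2^8≡9, 2^9≡5, 2^10≡10, 2^11≡7, 2^12≡1. ord_13(2) = 12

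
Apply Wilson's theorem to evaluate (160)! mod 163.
(162)! = (160)! × (161) × (162) ≡ -1 mod 163. So (160)! ≡ -1 × [(162)(161)]^(-1) ≡ 81 mod 163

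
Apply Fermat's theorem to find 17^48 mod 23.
By Fermat: 17^{22} ≡ 1 mod 23. 48 = 2×22 + 4. So 17^{48} ≡ 17^{4} ≡ 8 mod 23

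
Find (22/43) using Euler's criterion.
(22/43) = 22^{21} mod 43 = -1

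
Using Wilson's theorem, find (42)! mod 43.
By Wilson's theorem, (42)! ≡ -1 ≡ 42 (mod 43)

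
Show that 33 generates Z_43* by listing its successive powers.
33^1, 33^2, ..., 33^{42} mod 43: [33, 14, 32, 24, 18, 35, 37, 17, 2, 23, 28, 21, 5, 36, 27, 31, 34, 4, 3, 13, 42, 10, 29, 11, 19, 25, 8, 6, 26, 41, 20, 15, 22, 38, 7, 16, 12, 9, 39, 40, 30, 1]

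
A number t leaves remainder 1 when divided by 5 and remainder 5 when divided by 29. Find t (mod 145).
M = 5 × 29 = 145. M₁ = 29, y₁ ≡ 4 (mod 5). M₂ = 5, y₂ ≡ 6 (mod 29). t = 1×29×4 + 5×5×6 ≡ 121 (mod 145)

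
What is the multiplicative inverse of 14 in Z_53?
Since 53 is prime, by Fermat 14^(-1) ≡ 14^{51} ≡ 19 mod 53. Verify: 14 × 19 = 266 ≡ 1 mod 53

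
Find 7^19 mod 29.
By repeated squaring mod 29: 7^{1}≡7, 7^{2}≡20, 7^{4}≡23, 7^{8}≡7, 7^{16}≡20. Then 7^{19} = 7^{16+2+1} ≡ 20 × 20 × 7 ≡ 16 mod 29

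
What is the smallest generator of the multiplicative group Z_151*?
g = 6. Powers: [6, 36, 65, 88, 75, 148, 133, ...] generates all 150 non-zero residues.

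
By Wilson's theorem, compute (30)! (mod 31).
By Wilson's theorem, (30)! ≡ -1 ≡ 30 (mod 31)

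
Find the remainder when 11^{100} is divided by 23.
By Fermat: 11^{22} ≡ 1 (mod 23). 100 = 4×22 + 12. So 11^{100} ≡ 11^{12} ≡ 12 (mod 23)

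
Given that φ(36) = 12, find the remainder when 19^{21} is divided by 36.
By Euler: 19^{12} ≡ 1 (mod 36) since gcd(19, 36) = 1. 21 = 1×12 + 9. So 19^{21} ≡ 19^{9} ≡ 19 (mod 36)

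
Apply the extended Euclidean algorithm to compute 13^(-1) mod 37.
Extended GCD: 13(-17) + 37(6) = 1. So 13^(-1) ≡ -17 ≡ 20 mod 37. Verify: 13 × 20 = 260 ≡ 1 mod 37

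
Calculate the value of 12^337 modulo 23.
Using Fermat: 12^{22} ≡ 1 mod 23. 337 ≡ 7 mod 22. So 12^{337} ≡ 12^{7} ≡ 16 mod 23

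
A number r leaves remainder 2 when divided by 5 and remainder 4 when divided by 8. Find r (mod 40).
M = 5 × 8 = 40. M₁ = 8, y₁ ≡ 2 (mod 5). M₂ = 5, y₂ ≡ 5 (mod 8). r = 2×8×2 + 4×5×5 ≡ 12 (mod 40)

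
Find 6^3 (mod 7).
6^{3} = 216 ≡ 6 (mod 7)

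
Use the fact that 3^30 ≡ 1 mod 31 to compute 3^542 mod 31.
By Fermat: 3^{30} ≡ 1 mod 31. 542 ≡ 2 mod 30. So 3^{542} ≡ 3^{2} ≡ 9 mod 31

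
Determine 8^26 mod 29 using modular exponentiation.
By repeated squaring mod 29: 8^{1}≡8, 8^{2}≡6, 8^{4}≡7, 8^{8}≡20, 8^{16}≡23. Then 8^{26} = 8^{16+8+2} ≡ 23 × 20 × 6 ≡ 5 mod 29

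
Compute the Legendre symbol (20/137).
(20/137) = 20^{68} mod 137 = -1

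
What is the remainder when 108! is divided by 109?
By Wilson's theorem, (108)! ≡ -1 ≡ 108 mod 109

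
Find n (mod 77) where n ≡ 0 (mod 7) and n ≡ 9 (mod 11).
M = 7 × 11 = 77. M₁ = 11, y₁ ≡ 2 (mod 7). M₂ = 7, y₂ ≡ 8 (mod 11). n = 0×11×2 + 9×7×8 ≡ 42 (mod 77)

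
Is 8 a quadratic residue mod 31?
By Euler's criterion: 8^{15} ≡ 1 (mod 31). Since this equals 1, 8 is a QR.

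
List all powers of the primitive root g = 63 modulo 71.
63^1, 63^2, ..., 63^{70} mod 71: [63, 64, 56, 49, 34, 12, 46, 58, 33, 20, 53, 2, 55, 57, 41, 27, 68, 24, 21, 45, 66, 40, 35, 4, 39, 43, 11, 54, 65, 48, 42, 19, 61, 9, 70, 8, 7, 15, 22, 37, 59, 25, 13, 38, 51, 18, 69, 16, 14, 30, 44, 3, 47, 50, 26, 5, 31, 36, 67, 32, 28, 60, 17, 6, 23, 29, 52, 10, 62, 1]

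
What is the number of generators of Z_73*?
A prime p has φ(p-1) primitive roots; here φ(72) = 24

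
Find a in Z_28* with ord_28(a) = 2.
13 has order 2 mod 28 since 13^{2} ≡ 1 (mod 28) and no smaller power works.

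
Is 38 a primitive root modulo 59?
ord_59(38) divides 58. For each prime q|58: 38^{29}≡58, 38^{2}≡28, none ≡ 1. So 38 has order 58 and is a primitive root mod 59.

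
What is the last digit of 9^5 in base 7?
By repeated squaring mod 7: 9^{1}≡2, 9^{2}≡4, 9^{4}≡2. Then 9^{5} = 9^{4+1} ≡ 2 × 2 ≡ 4 mod 7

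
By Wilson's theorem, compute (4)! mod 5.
By Wilson's theorem, (4)! ≡ -1 ≡ 4 mod 5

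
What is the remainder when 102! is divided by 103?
By Wilson's theorem, (102)! ≡ -1 ≡ 102 mod 103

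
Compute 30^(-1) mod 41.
Since 41 is prime, by Fermat 30^(-1) ≡ 30^{39} ≡ 26 mod 41. Verify: 30 × 26 = 780 ≡ 1 mod 41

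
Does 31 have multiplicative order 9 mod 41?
Powers of 31 mod 41: 31^1≡31, 31^2≡18, 31^3≡25, 31^4≡37, 31^5≡40, 31^6≡10, 31^7≡23, 31^8≡16, 31^9≡4, 31^10≡1. 31^9≡4≢1, so ord ≠ 9. No, the actual order is 10.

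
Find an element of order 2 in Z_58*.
57 has order 2 mod 58 since 57^{2} ≡ 1 (mod 58) and no smaller power works.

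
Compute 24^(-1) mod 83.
Since 83 is prime, by Fermat 24^(-1) ≡ 24^{81} ≡ 45 mod 83. Verify: 24 × 45 = 1080 ≡ 1 mod 83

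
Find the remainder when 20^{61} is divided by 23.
By Fermat: 20^{22} ≡ 1 (mod 23). 61 = 2×22 + 17. So 20^{61} ≡ 20^{17} ≡ 7 (mod 23)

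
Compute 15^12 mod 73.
By repeated squaring mod 73: 15^{1}≡15, 15^{2}≡6, 15^{4}≡36, 15^{8}≡55. Then 15^{12} = 15^{8+4} ≡ 55 × 36 ≡ 9 mod 73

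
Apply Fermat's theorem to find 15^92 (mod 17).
By Fermat: 15^{16} ≡ 1 (mod 17). 92 = 5×16 + 12. So 15^{92} ≡ 15^{12} ≡ 16 (mod 17)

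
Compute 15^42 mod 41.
Using Fermat: 15^{40} ≡ 1 (mod 41). 42 ≡ 2 (mod 40). So 15^{42} ≡ 15^{2} ≡ 20 (mod 41)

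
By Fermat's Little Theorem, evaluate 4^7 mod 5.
By Fermat: 4^{4} ≡ 1 mod 5. So 4^{7} = 4^{4} · 4^{3} ≡ 4^{3} ≡ 4 mod 5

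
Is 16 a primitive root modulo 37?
16^{9} ≡ 1 (mod 37) and 9 < 36, so ord_37(16) = 9 ≠ 36 and 16 is not a primitive root.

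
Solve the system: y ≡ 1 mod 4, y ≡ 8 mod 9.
M = 4 × 9 = 36. M₁ = 9, y₁ ≡ 1 mod 4. M₂ = 4, y₂ ≡ 7 mod 9. y = 1×9×1 + 8×4×7 ≡ 17 mod 36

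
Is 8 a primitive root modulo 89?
8^{11} ≡ 1 (mod 89) and 11 < 88, so ord_89(8) = 11 ≠ 88 and 8 is not a primitive root.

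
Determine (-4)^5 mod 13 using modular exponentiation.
By repeated squaring (mod 13): (-4)^{1}≡9, (-4)^{2}≡3, (-4)^{4}≡9. Then (-4)^{5} = (-4)^{4+1} ≡ 9 × 9 ≡ 3 (mod 13)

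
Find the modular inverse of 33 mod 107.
Since 107 is prime, by Fermat 33^(-1) ≡ 33^{105} ≡ 13 mod 107. Verify: 33 × 13 = 429 ≡ 1 mod 107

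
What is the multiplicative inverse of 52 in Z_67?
Since 67 is prime, by Fermat 52^(-1) ≡ 52^{65} ≡ 58 (mod 67). Verify: 52 × 58 = 3016 ≡ 1 (mod 67)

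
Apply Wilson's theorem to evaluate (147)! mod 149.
(148)! = (147)! × (148) ≡ -1 mod 149. So (147)! ≡ -1 × (148)^(-1) ≡ (-1)×(-1) = 1 mod 149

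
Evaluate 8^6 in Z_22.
By repeated squaring (mod 22): 8^{1}≡8, 8^{2}≡20, 8^{4}≡4. Then 8^{6} = 8^{4+2} ≡ 4 × 20 ≡ 14 (mod 22)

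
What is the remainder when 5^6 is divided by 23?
By repeated squaring (mod 23): 5^{1}≡5, 5^{2}≡2, 5^{4}≡4. Then 5^{6} = 5^{4+2} ≡ 4 × 2 ≡ 8 (mod 23)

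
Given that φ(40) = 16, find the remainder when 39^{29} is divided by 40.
By Euler: 39^{16} ≡ 1 mod 40 since gcd(39, 40) = 1. 29 = 1×16 + 13. So 39^{29} ≡ 39^{13} ≡ 39 mod 40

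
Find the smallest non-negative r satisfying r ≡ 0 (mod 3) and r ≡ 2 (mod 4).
M = 3 × 4 = 12. M₁ = 4, y₁ ≡ 1 (mod 3). M₂ = 3, y₂ ≡ 3 (mod 4). r = 0×4×1 + 2×3×3 ≡ 6 (mod 12)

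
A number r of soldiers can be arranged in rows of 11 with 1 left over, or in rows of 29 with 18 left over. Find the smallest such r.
M = 11 × 29 = 319. M₁ = 29, y₁ ≡ 8 (mod 11). M₂ = 11, y₂ ≡ 8 (mod 29). r = 1×29×8 + 18×11×8 ≡ 221 (mod 319)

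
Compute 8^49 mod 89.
By repeated squaring mod 89: 8^{1}≡8, 8^{2}≡64, 8^{4}≡2, 8^{8}≡4, 8^{16}≡16, 8^{32}≡78. Then 8^{49} = 8^{32+16+1} ≡ 78 × 16 × 8 ≡ 16 mod 89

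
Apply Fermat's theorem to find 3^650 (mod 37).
By Fermat: 3^{36} ≡ 1 (mod 37). 650 ≡ 2 (mod 36). So 3^{650} ≡ 3^{2} ≡ 9 (mod 37)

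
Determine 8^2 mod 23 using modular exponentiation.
8^{2} = 64 ≡ 18 (mod 23)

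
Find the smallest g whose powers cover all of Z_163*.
g = 2. Powers: [2, 4, 8, 16, 32, 64, 128, ...] generates all 162 non-zero residues.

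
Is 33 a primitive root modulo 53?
ord_53(33) divides 52. For each prime q|52: 33^{26}≡52, 33^{4}≡46, none ≡ 1. So 33 has order 52 and is a primitive root mod 53.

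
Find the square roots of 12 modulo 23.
The square roots of 12 mod 23 are 9 and 14. Verify: 9² = 81 ≡ 12 mod 23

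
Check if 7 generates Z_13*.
ord_13(7) divides 12. For each prime q|12: 7^{6}≡12, 7^{4}≡9, none ≡ 1. So 7 has order 12 and is a primitive root mod 13.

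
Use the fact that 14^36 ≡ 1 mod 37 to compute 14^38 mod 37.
By Fermat: 14^{36} ≡ 1 mod 37. So 14^{38} = 14^{36} · 14^{2} ≡ 14^{2} ≡ 11 mod 37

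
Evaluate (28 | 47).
(28/47) = 28^{23} mod 47 = 1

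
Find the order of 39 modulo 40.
Powers of 39 mod 40: 39^1≡39, 39^2≡1. ord_40(39) = 2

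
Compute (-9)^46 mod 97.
By repeated squaring mod 97: (-9)^{1}≡88, (-9)^{2}≡81, (-9)^{4}≡62, (-9)^{8}≡61, (-9)^{16}≡35, (-9)^{32}≡61. Then (-9)^{46} = (-9)^{32+8+4+2} ≡ 61 × 61 × 62 × 81 ≡ 6 mod 97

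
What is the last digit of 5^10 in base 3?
Using Fermat: 5^{2} ≡ 1 (mod 3). 10 ≡ 0 (mod 2). So 5^{10} ≡ 5^{0} ≡ 1 (mod 3)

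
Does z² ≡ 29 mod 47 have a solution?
By Euler's criterion: 29^{23} ≡ 46 mod 47. Since this equals -1 (≡ 46), 29 is not a QR.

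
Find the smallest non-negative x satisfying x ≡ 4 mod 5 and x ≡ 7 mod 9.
M = 5 × 9 = 45. M₁ = 9, y₁ ≡ 4 mod 5. M₂ = 5, y₂ ≡ 2 mod 9. x = 4×9×4 + 7×5×2 ≡ 34 mod 45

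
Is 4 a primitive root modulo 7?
4^{3} ≡ 1 (mod 7) and 3 < 6, so ord_7(4) = 3 ≠ 6 and 4 is not a primitive root.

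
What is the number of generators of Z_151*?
Number of primitive roots mod 151 = φ(p-1) = φ(150) = 40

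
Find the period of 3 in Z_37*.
Powers of 3 mod 37: 3^1≡3, 3^2≡9, 3^3≡27, 3^4≡7, 3^5≡21, 3^6≡26, 3^7≡4, 3^8≡12, 3^9≡36, 3^10≡34, 3^11≡28, 3^12≡10, 3^13≡30, 3^14≡16, 3^15≡11, 3^16≡33, 3^17≡25, 3^18≡1. Order = 18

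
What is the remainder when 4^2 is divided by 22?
4^{2} = 16 ≡ 16 mod 22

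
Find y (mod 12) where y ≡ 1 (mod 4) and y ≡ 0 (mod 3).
M = 4 × 3 = 12. M₁ = 3, y₁ ≡ 3 (mod 4). M₂ = 4, y₂ ≡ 1 (mod 3). y = 1×3×3 + 0×4×1 ≡ 9 (mod 12)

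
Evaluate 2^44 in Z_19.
Using Fermat: 2^{18} ≡ 1 mod 19. 44 ≡ 8 mod 18. So 2^{44} ≡ 2^{8} ≡ 9 mod 19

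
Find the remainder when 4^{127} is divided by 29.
By Fermat: 4^{28} ≡ 1 mod 29. 127 = 4×28 + 15. So 4^{127} ≡ 4^{15} ≡ 4 mod 29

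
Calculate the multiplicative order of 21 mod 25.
Powers of 21 mod 25: 21^1≡21, 21^2≡16, 21^3≡11, 21^4≡6, 21^5≡1. Order = 5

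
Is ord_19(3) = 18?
Powers of 3 mod 19: 3^1≡3, 3^2≡9, 3^3≡8, 3^4≡5, 3^5≡15, 3^6≡7, 3^7≡2, 3^8≡6, 3^9≡18, 3^10≡16, 3^11≡10, 3^12≡11, 3^13≡14, 3^14≡4, 3^15≡12, 3^16≡17, 3^17≡13, 3^18≡1. First k with 3^k≡1 is k=18. Yes, ord_19(3) = 18.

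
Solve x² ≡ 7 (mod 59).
The square roots of 7 mod 59 are 19 and 40. Verify: 19² = 361 ≡ 7 (mod 59)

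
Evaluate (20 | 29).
(20/29) = 20^{14} mod 29 = 1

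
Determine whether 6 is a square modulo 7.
By Euler's criterion: 6^{3} ≡ 6 (mod 7). Since this equals -1 (≡ 6), 6 is not a QR.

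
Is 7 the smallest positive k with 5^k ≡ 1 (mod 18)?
Powers of 5 mod 18: 5^1≡5, 5^2≡7, 5^3≡17, 5^4≡13, 5^5≡11, 5^6≡1. Already 5^6≡1, so the order is 6 < 7. No, the actual order is 6.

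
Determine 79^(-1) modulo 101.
Since 101 is prime, by Fermat 79^(-1) ≡ 79^{99} ≡ 78 mod 101. Verify: 79 × 78 = 6162 ≡ 1 mod 101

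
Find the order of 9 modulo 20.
Powers of 9 mod 20: 9^1≡9, 9^2≡1. So the order of 9 is 2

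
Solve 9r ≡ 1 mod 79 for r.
Since 79 is prime, by Fermat 9^(-1) ≡ 9^{77} ≡ 44 mod 79. Verify: 9 × 44 = 396 ≡ 1 mod 79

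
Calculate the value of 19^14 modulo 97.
By repeated squaring (mod 97): 19^{1}≡19, 19^{2}≡70, 19^{4}≡50, 19^{8}≡75. Then 19^{14} = 19^{8+4+2} ≡ 75 × 50 × 70 ≡ 18 (mod 97)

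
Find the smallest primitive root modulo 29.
g = 2. Powers: [2, 4, 8, 16, 3, 6, 12, 24, 19, ...] generates all 28 non-zero residues.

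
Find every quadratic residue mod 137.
Quadratic residues modulo 137: {1, 2, 4, 7, 8, 9, 11, 14, 15, 16, 17, 18, 19, 22, 25, 28, 30, 32, 34, 36, 37, 38, 39, 44, 49, 50, 56, 59, 60, 61, 63, 64, 65, 68, 69, 72, 73, 74, 76, 77, 78, 81, 87, 88, 93, 98, 99, 100, 101, 103, 105, 107, 109, 112, 115, 118, 119, 120, 121, 122, 123, 126, 128, 129, 130, 133, 135, 136}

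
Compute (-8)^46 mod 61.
By repeated squaring mod 61: (-8)^{1}≡53, (-8)^{2}≡3, (-8)^{4}≡9, (-8)^{8}≡20, (-8)^{16}≡34, (-8)^{32}≡58. Then (-8)^{46} = (-8)^{32+8+4+2} ≡ 58 × 20 × 9 × 3 ≡ 27 mod 61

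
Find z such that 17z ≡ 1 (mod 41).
Since 41 is prime, by Fermat 17^(-1) ≡ 17^{39} ≡ 29 (mod 41). Verify: 17 × 29 = 493 ≡ 1 (mod 41)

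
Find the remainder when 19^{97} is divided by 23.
By Fermat: 19^{22} ≡ 1 mod 23. 97 = 4×22 + 9. So 19^{97} ≡ 19^{9} ≡ 10 mod 23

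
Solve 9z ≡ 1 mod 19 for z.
Since 19 is prime, by Fermat 9^(-1) ≡ 9^{17} ≡ 17 mod 19. Verify: 9 × 17 = 153 ≡ 1 mod 19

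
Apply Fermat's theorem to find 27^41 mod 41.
By Fermat: 27^{40} ≡ 1 mod 41. So 27^{41} = 27^{40} · 27^{1} ≡ 27^{1} ≡ 27 mod 41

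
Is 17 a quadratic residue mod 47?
By Euler's criterion: 17^{23} ≡ 1 mod 47. Since this equals 1, 17 is a QR.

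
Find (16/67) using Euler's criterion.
(16/67) = 16^{33} mod 67 = 1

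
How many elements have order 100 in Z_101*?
Number of primitive roots mod 101 = φ(p-1) = φ(100) = 40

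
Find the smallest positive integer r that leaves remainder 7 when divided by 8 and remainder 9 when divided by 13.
M = 8 × 13 = 104. M₁ = 13, y₁ ≡ 5 (mod 8). M₂ = 8, y₂ ≡ 5 (mod 13). r = 7×13×5 + 9×8×5 ≡ 87 (mod 104)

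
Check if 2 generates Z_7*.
2^{3} ≡ 1 (mod 7) and 3 < 6, so ord_7(2) = 3 ≠ 6 and 2 is not a primitive root.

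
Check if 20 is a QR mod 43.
By Euler's criterion: 20^{21} ≡ 42 (mod 43). Since this equals -1 (≡ 42), 20 is not a QR.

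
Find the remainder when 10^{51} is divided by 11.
By Fermat: 10^{10} ≡ 1 (mod 11). 51 = 5×10 + 1. So 10^{51} ≡ 10^{1} ≡ 10 (mod 11)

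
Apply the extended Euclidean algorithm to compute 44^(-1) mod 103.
Extended GCD: 44(-7) + 103(3) = 1. So 44^(-1) ≡ -7 ≡ 96 mod 103. Verify: 44 × 96 = 4224 ≡ 1 mod 103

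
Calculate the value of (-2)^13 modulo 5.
Using Fermat: (-2)^{4} ≡ 1 (mod 5). 13 ≡ 1 (mod 4). So (-2)^{13} ≡ (-2)^{1} ≡ 3 (mod 5)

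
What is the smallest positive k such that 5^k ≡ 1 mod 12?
Powers of 5 mod 12: 5^1≡5, 5^2≡1. ord_12(5) = 2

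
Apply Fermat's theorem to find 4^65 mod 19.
By Fermat: 4^{18} ≡ 1 mod 19. 65 = 3×18 + 11. So 4^{65} ≡ 4^{11} ≡ 16 mod 19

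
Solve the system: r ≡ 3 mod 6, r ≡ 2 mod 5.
M = 6 × 5 = 30. M₁ = 5, y₁ ≡ 5 mod 6. M₂ = 6, y₂ ≡ 1 mod 5. r = 3×5×5 + 2×6×1 ≡ 27 mod 30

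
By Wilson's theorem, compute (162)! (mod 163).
By Wilson's theorem, (162)! ≡ -1 ≡ 162 (mod 163)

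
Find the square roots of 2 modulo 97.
The square roots of 2 mod 97 are 83 and 14. Verify: 83² = 6889 ≡ 2 mod 97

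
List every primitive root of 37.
There are φ(36) = 12 primitive roots mod 37: {2, 5, 13, 15, 17, 18, 19, 20, 22, 24, 32, 35}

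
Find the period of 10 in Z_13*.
Powers of 10 mod 13: 10^1≡10, 10^2≡9, 10^3≡12, 10^4≡3, 10^5≡4, 10^6≡1. So the order of 10 is 6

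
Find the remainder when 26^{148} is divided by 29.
By Fermat: 26^{28} ≡ 1 mod 29. 148 = 5×28 + 8. So 26^{148} ≡ 26^{8} ≡ 7 mod 29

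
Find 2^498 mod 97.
Using Fermat: 2^{96} ≡ 1 mod 97. 498 ≡ 18 mod 96. So 2^{498} ≡ 2^{18} ≡ 50 mod 97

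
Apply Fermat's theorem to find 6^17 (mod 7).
By Fermat: 6^{6} ≡ 1 (mod 7). 17 = 2×6 + 5. So 6^{17} ≡ 6^{5} ≡ 6 (mod 7)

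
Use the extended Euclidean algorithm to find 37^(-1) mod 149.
Extended GCD: 37(-4) + 149(1) = 1. So 37^(-1) ≡ -4 ≡ 145 (mod 149). Verify: 37 × 145 = 5365 ≡ 1 (mod 149)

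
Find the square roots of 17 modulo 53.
The square roots of 17 mod 53 are 21 and 32. Verify: 21² = 441 ≡ 17 (mod 53)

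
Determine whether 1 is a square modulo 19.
By Euler's criterion: 1^{9} ≡ 1 mod 19. Since this equals 1, 1 is a QR.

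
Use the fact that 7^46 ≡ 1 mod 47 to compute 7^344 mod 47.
By Fermat: 7^{46} ≡ 1 mod 47. 344 ≡ 22 mod 46. So 7^{344} ≡ 7^{22} ≡ 27 mod 47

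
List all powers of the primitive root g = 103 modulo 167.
103^1, 103^2, ..., 103^{166} mod 167: [103, 88, 46, 62, 40, 112, 13, 3, 142, 97, 138, 19, 120, 2, 39, 9, 92, 124, 80, 57, 26, 6, 117, 27, 109, 38, 73, 4, 78, 18, 17, 81, 160, 114, 52, 12, 67, 54, 51, 76, 146, 8, 156, 36, 34, 162, 153, 61, 104, 24, 134, 108, 102, 152, 125, 16, 145, 72, 68, 157, 139, 122, 41, 48, 101, 49, 37, 137, 83, 32, 123, 144, 136, 147, 111, 77, 82, 96, 35, 98, 74, 107, 166, 64, 79, 121, 105, 127, 55, 154, 164, 25, 70, 29, 148, 47, 165, 128, 158, 75, 43, 87, 110, 141, 161, 50, 140, 58, 129, 94, 163, 89, 149, 150, 86, 7, 53, 115, 155, 100, 113, 116, 91, 21, 159, 11, 131, 133, 5, 14, 106, 63, 143, 33, 59, 65, 15, 42, 151, 22, 95, 99, 10, 28, 45, 126, 119, 66, 118, 130, 30, 84, 135, 44, 23, 31, 20, 56, 90, 85, 71, 132, 69, 93, 60, 1]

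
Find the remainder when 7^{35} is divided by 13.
By Fermat: 7^{12} ≡ 1 (mod 13). 35 = 2×12 + 11. So 7^{35} ≡ 7^{11} ≡ 2 (mod 13)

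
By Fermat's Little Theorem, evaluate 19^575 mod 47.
By Fermat: 19^{46} ≡ 1 mod 47. 575 ≡ 23 mod 46. So 19^{575} ≡ 19^{23} ≡ 46 mod 47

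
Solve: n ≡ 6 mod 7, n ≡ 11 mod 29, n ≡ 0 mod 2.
M = 7 × 29 × 2 = 406. M₁ = 58, y₁ ≡ 4 mod 7. M₂ = 14, y₂ ≡ 27 mod 29. M₃ = 203, y₃ ≡ 1 mod 2. n = 6×58×4 + 11×14×27 + 0×203×1 ≡ 272 mod 406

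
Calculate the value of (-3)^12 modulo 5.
Using Fermat: (-3)^{4} ≡ 1 mod 5. 12 ≡ 0 mod 4. So (-3)^{12} ≡ (-3)^{0} ≡ 1 mod 5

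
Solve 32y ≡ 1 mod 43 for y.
Since 43 is prime, by Fermat 32^(-1) ≡ 32^{41} ≡ 39 mod 43. Verify: 32 × 39 = 1248 ≡ 1 mod 43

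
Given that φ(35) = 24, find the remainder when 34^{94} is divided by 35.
By Euler: 34^{24} ≡ 1 (mod 35) since gcd(34, 35) = 1. 94 = 3×24 + 22. So 34^{94} ≡ 34^{22} ≡ 1 (mod 35)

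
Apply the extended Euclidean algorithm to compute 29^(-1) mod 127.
Extended GCD: 29(-35) + 127(8) = 1. So 29^(-1) ≡ -35 ≡ 92 mod 127. Verify: 29 × 92 = 2668 ≡ 1 mod 127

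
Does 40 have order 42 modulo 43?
40^{21} ≡ 1 mod 43 and 21 < 42, so ord_43(40) = 21 ≠ 42 and 40 is not a primitive root.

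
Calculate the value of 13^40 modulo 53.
By repeated squaring mod 53: 13^{1}≡13, 13^{2}≡10, 13^{4}≡47, 13^{8}≡36, 13^{16}≡24, 13^{32}≡46. Then 13^{40} = 13^{32+8} ≡ 46 × 36 ≡ 13 mod 53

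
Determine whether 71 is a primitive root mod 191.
ord_191(71) divides 190. For each prime q|190: 71^{95}≡190, 71^{38}≡109, 71^{10}≡36, none ≡ 1. So 71 has order 190 and is a primitive root mod 191.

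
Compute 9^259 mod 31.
Using Fermat: 9^{30} ≡ 1 (mod 31). 259 ≡ 19 (mod 30). So 9^{259} ≡ 9^{19} ≡ 20 (mod 31)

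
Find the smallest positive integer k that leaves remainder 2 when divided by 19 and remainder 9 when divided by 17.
M = 19 × 17 = 323. M₁ = 17, y₁ ≡ 9 mod 19. M₂ = 19, y₂ ≡ 9 mod 17. k = 2×17×9 + 9×19×9 ≡ 230 mod 323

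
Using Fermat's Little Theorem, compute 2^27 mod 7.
By Fermat: 2^{6} ≡ 1 mod 7. 27 = 4×6 + 3. So 2^{27} ≡ 2^{3} ≡ 1 mod 7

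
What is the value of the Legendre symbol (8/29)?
(8/29) = 8^{14} mod 29 = -1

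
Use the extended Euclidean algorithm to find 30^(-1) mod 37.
Extended GCD: 30(-16) + 37(13) = 1. So 30^(-1) ≡ -16 ≡ 21 mod 37. Verify: 30 × 21 = 630 ≡ 1 mod 37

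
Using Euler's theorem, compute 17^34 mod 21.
By Euler: 17^{12} ≡ 1 mod 21 since gcd(17, 21) = 1. 34 = 2×12 + 10. So 17^{34} ≡ 17^{10} ≡ 4 mod 21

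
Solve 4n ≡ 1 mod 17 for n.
Since 17 is prime, by Fermat 4^(-1) ≡ 4^{15} ≡ 13 mod 17. Verify: 4 × 13 = 52 ≡ 1 mod 17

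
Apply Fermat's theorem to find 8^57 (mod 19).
By Fermat: 8^{18} ≡ 1 (mod 19). 57 = 3×18 + 3. So 8^{57} ≡ 8^{3} ≡ 18 (mod 19)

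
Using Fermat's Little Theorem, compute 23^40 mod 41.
By Fermat's Little Theorem, 23^{40} ≡ 1 (mod 41) since 41 is prime and gcd(23, 41) = 1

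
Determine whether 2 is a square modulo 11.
By Euler's criterion: 2^{5} ≡ 10 (mod 11). Since this equals -1 (≡ 10), 2 is not a QR.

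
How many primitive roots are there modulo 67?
Number of primitive roots mod 67 = φ(p-1) = φ(66) = 20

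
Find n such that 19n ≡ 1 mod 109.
Since 109 is prime, by Fermat 19^(-1) ≡ 19^{107} ≡ 23 mod 109. Verify: 19 × 23 = 437 ≡ 1 mod 109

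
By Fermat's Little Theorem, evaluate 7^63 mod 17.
By Fermat: 7^{16} ≡ 1 (mod 17). 63 = 3×16 + 15. So 7^{63} ≡ 7^{15} ≡ 5 (mod 17)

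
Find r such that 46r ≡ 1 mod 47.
Since 47 is prime, by Fermat 46^(-1) ≡ 46^{45} ≡ 46 mod 47. Verify: 46 × 46 = 2116 ≡ 1 mod 47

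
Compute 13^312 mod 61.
Using Fermat: 13^{60} ≡ 1 mod 61. 312 ≡ 12 mod 60. So 13^{312} ≡ 13^{12} ≡ 1 mod 61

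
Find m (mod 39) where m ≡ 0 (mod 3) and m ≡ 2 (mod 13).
M = 3 × 13 = 39. M₁ = 13, y₁ ≡ 1 (mod 3). M₂ = 3, y₂ ≡ 9 (mod 13). m = 0×13×1 + 2×3×9 ≡ 15 (mod 39)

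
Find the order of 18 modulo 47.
Powers of 18 mod 47: 18^1≡18, 18^2≡42, 18^3≡4, 18^4≡25, 18^5≡27, 18^6≡16, 18^7≡6, 18^8≡14, 18^9≡17, 18^10≡24, 18^11≡9, 18^12≡21, 18^13≡2, 18^14≡36, 18^15≡37, 18^16≡8, 18^17≡3, 18^18≡7, 18^19≡32, 18^20≡12, 18^21≡28, 18^22≡34, 18^23≡1. Order = 23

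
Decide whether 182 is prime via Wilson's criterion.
(181)! mod 182 = 0. Since 0 ≢ -1 (mod 182), 182 is not prime.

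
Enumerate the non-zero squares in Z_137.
Quadratic residues modulo 137: {1, 2, 4, 7, 8, 9, 11, 14, 15, 16, 17, 18, 19, 22, 25, 28, 30, 32, 34, 36, 37, 38, 39, 44, 49, 50, 56, 59, 60, 61, 63, 64, 65, 68, 69, 72, 73, 74, 76, 77, 78, 81, 87, 88, 93, 98, 99, 100, 101, 103, 105, 107, 109, 112, 115, 118, 119, 120, 121, 122, 123, 126, 128, 129, 130, 133, 135, 136}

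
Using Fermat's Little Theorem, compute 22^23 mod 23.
By Fermat: 22^{22} ≡ 1 mod 23. So 22^{23} = 22^{22} · 22^{1} ≡ 22^{1} ≡ 22 mod 23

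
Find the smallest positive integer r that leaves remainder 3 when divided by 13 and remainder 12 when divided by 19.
M = 13 × 19 = 247. M₁ = 19, y₁ ≡ 11 (mod 13). M₂ = 13, y₂ ≡ 3 (mod 19). r = 3×19×11 + 12×13×3 ≡ 107 (mod 247)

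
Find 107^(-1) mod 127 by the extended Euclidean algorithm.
Extended GCD: 107(19) + 127(-16) = 1. So 107^(-1) ≡ 19 mod 127. Verify: 107 × 19 = 2033 ≡ 1 mod 127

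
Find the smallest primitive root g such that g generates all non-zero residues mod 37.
g = 2. For each prime q|36: 2^{18}≡36, 2^{12}≡26, none ≡ 1, so ord_37(2) = 36 and 2 is a primitive root.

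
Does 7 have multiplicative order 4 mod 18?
Powers of 7 mod 18: 7^1≡7, 7^2≡13, 7^3≡1. Already 7^3≡1, so the order is 3 < 4. No, the actual order is 3.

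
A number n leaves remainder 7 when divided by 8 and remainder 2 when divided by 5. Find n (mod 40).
M = 8 × 5 = 40. M₁ = 5, y₁ ≡ 5 (mod 8). M₂ = 8, y₂ ≡ 2 (mod 5). n = 7×5×5 + 2×8×2 ≡ 7 (mod 40)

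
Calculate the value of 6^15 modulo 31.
By repeated squaring (mod 31): 6^{1}≡6, 6^{2}≡5, 6^{4}≡25, 6^{8}≡5. Then 6^{15} = 6^{8+4+2+1} ≡ 5 × 25 × 5 × 6 ≡ 30 (mod 31)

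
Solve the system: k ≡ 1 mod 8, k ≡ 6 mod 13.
M = 8 × 13 = 104. M₁ = 13, y₁ ≡ 5 mod 8. M₂ = 8, y₂ ≡ 5 mod 13. k = 1×13×5 + 6×8×5 ≡ 97 mod 104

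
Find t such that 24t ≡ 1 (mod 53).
Since 53 is prime, by Fermat 24^(-1) ≡ 24^{51} ≡ 42 (mod 53). Verify: 24 × 42 = 1008 ≡ 1 (mod 53)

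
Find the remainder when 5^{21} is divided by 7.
By Fermat: 5^{6} ≡ 1 mod 7. 21 = 3×6 + 3. So 5^{21} ≡ 5^{3} ≡ 6 mod 7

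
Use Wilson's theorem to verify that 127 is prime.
(126)! mod 127 = 126. Since this equals -1 (mod 127), Wilson confirms 127 is prime.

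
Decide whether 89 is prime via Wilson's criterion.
(88)! mod 89 = 88. Since 88 ≡ -1 mod 89, 89 is prime.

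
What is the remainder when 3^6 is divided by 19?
By repeated squaring mod 19: 3^{1}≡3, 3^{2}≡9, 3^{4}≡5. Then 3^{6} = 3^{4+2} ≡ 5 × 9 ≡ 7 mod 19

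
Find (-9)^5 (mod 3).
By repeated squaring (mod 3): (-9)^{1}≡0, (-9)^{2}≡0, (-9)^{4}≡0. Then (-9)^{5} = (-9)^{4+1} ≡ 0 × 0 ≡ 0 (mod 3)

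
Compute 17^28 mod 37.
By repeated squaring mod 37: 17^{1}≡17, 17^{2}≡30, 17^{4}≡12, 17^{8}≡33, 17^{16}≡16. Then 17^{28} = 17^{16+8+4} ≡ 16 × 33 × 12 ≡ 9 mod 37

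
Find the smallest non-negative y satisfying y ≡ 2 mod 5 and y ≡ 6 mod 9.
M = 5 × 9 = 45. M₁ = 9, y₁ ≡ 4 mod 5. M₂ = 5, y₂ ≡ 2 mod 9. y = 2×9×4 + 6×5×2 ≡ 42 mod 45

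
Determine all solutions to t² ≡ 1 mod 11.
The square roots of 1 mod 11 are 1 and 10. Verify: 1² = 1 ≡ 1 mod 11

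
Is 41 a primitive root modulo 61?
41^{10} ≡ 1 mod 61 and 10 < 60, so ord_61(41) = 10 ≠ 60 and 41 is not a primitive root.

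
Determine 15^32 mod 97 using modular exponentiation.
By repeated squaring (mod 97): 15^{1}≡15, 15^{2}≡31, 15^{4}≡88, 15^{8}≡81, 15^{16}≡62, 15^{32}≡61. So 15^{32} ≡ 61 (mod 97)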